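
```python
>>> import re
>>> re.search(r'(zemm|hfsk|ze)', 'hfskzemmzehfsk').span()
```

`re.search` scans for the first position where the pattern succeeds.
The match spans [0:4] → 'hfsk'.
Captured: group 1 = 'hfsk'.

(0, 4)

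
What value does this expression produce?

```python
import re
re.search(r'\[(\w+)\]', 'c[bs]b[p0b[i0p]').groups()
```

('bs',)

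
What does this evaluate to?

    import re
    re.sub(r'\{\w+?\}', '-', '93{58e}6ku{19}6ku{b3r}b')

Matches: at [2:7] → '{58e}'; at [10:14] → '{19}'; at [17:22] → '{b3r}'.
Each match is replaced by '-'.

'93-6ku-6ku-b'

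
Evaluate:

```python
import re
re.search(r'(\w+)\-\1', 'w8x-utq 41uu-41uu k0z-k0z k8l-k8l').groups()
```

('41uu',)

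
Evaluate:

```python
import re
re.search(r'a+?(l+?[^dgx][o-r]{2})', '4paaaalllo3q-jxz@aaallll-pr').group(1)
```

'llll-pr'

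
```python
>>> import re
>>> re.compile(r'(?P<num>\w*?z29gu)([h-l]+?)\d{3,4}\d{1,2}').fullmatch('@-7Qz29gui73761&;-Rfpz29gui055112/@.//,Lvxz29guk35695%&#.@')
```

Pattern: zero or more of a word character (lazy), then the literal 'z2', then the literal '9gu' (captured as 'num'); then one or more of a character in [h-l] (lazy) (captured); then 3 to 4 of a digit, then 1 to 2 of a digit.
`re.fullmatch` is like wrapping the pattern in `^…$` (in single-line mode).
Here there's no way to consume every character, so the call returns None.

None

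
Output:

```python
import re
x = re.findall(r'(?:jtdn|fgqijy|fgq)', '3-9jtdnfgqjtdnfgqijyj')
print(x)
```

Branches in `(...|...)` are attempted left-to-right; the first branch that allows the whole pattern to succeed is taken.
Matches: at [3:7] → 'jtdn'; at [7:10] → 'fgq'; at [10:14] → 'jtdn'; at [14:20] → 'fgqijy'.
`findall` yields the raw match text (4 of them) because the pattern has no groups.

['jtdn', 'fgq', 'jtdn', 'fgqijy']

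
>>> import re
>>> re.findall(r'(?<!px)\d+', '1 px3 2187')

A negative assertion filters positions out without eating any characters.
Scanning left to right: at [0:1] → '1'; at [6:10] → '2187'.
With no groups in the pattern, `findall` gives back each whole match — 2 here.

['1', '2187']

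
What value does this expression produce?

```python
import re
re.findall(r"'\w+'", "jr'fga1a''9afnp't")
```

Scanning left to right: at [2:9] → "'fga1a'"; at [9:16] → "'9afnp'".
Since nothing is captured, `findall` lists the 2 matched substrings directly.

["'fga1a'", "'9afnp'"]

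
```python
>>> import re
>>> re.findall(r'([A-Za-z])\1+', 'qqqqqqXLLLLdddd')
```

`\1` is not a pattern — it's the concrete string captured by group 1, re-applied verbatim.
Walking the string: at [0:6] match 'qqqqqq', group 1 = 'q'; at [7:11] match 'LLLL', group 1 = 'L'; at [11:15] match 'dddd', group 1 = 'd'.
With a single group, `findall` returns only what that group captured — 3 items.

['q', 'L', 'd']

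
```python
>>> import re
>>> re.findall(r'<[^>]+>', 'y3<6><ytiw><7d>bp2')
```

['<6>', '<ytiw>', '<7d>']

Walking the string: at [2:5] → '<6>'; at [5:11] → '<ytiw>'; at [11:15] → '<7d>'.
With no groups in the pattern, `findall` gives back each whole match — 3 here.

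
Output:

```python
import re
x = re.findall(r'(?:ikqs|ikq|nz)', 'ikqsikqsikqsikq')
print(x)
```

['ikqs', 'ikqs', 'ikqs', 'ikq']

Alternation tries branches left to right and keeps the first one that lets the overall match succeed at that position.
Matches: at [0:4] → 'ikqs'; at [4:8] → 'ikqs'; at [8:12] → 'ikqs'; at [12:15] → 'ikq'.
`findall` yields the raw match text (4 of them) because the pattern has no groups.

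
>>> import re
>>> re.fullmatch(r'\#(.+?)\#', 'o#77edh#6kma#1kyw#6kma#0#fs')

None

`re.fullmatch` is like wrapping the pattern in `^…$` (in single-line mode).
Here the pattern can't cover the whole string, so the call returns None.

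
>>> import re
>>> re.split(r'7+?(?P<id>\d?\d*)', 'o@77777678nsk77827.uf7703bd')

['o@', '7777678', 'nsk', '7827', '.uf', '703', 'bd']

This matches one or more of a literal '7' (lazy); then optionally a digit, then zero or more of a digit (captured as 'id').
With the lazy modifier that quantifier settles for the fewest repetitions that let the rest of the pattern succeed (the atoms after it are unaffected and can still be greedy).
Matches to split on: at [2:10] → '77777678'; at [13:18] → '77827'; at [21:25] → '7703'.
`re.split` interleaves the captured-group text with the surrounding fragments.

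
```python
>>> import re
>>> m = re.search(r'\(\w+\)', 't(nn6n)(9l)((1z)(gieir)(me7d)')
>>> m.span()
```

Unlike `match`, `search` isn't anchored — it looks for the pattern anywhere in the string.
The match spans [1:7] → '(nn6n)'.

(1, 7)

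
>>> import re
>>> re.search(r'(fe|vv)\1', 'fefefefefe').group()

'fefe'

`\1` is not a pattern — it's the concrete string captured by group 1, re-applied verbatim.
The match spans [0:4] → 'fefe'.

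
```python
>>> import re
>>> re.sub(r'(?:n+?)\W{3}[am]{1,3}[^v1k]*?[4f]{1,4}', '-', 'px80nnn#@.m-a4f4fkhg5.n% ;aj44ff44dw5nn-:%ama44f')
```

'px80-khg5.-44dw5-'

A non-greedy quantifier consumes as few characters as it can — just enough that the remainder of the pattern still matches from where it stops; whatever follows it matches normally.
`sub` substitutes '-' at each match site.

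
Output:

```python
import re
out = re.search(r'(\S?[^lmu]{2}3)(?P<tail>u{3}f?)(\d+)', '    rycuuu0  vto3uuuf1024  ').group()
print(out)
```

vto3uuuf1024

This matches optionally a non-whitespace character, then exactly 2 of any character except [lmu], then a literal '3' (captured); then exactly 3 of a literal 'u', then optionally a literal 'f' (captured as 'tail'); then one or more of a digit (captured).
The match spans [13:25] → 'vto3uuuf1024'.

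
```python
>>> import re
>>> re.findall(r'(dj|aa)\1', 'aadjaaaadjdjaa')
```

A backreference is literal: `\1` must see the identical characters the first group matched.
With a single group, `findall` returns only what that group captured — 2 items.

['aa', 'dj']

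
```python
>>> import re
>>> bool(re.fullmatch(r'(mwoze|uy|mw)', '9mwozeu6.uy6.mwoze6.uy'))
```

False

`fullmatch` succeeds only if the pattern covers the string from start to end.
Here the pattern can't cover the whole string, so the call returns None, and `bool(None)` is False.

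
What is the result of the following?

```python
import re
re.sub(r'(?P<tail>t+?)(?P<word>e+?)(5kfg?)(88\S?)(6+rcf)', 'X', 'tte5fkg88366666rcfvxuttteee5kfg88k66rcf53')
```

This matches one or more of a literal 't' (lazy) (captured as 'tail'); then one or more of a literal 'e' (lazy) (captured as 'word'); then the literal '5kf', then optionally the literal 'g' (captured); then the literal '88', then optionally a non-whitespace character (captured); then one or more of the literal '6', then the literal 'rcf' (captured).
`sub` substitutes 'X' at each match site.

'tte5fkg88366666rcfvxuX53'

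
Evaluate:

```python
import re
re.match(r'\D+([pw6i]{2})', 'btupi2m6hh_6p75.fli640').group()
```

'btupi'

The pattern matches one or more of a non-digit; then exactly 2 of one of [pw6i] (captured).
`re.match` won't scan ahead — the pattern has to work from the very first character.
The match spans [0:5] → 'btupi'.
Captured: group 1 = 'pi'.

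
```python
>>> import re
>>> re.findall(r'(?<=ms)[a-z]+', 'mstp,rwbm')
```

['tp']

Because the assertion is zero-width, the text it checks is not consumed and won't appear in the result.
Since nothing is captured, `findall` lists the 1 matched substring directly.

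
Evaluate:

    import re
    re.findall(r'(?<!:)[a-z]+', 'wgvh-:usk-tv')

['wgvh', 'sk', 'tv']

`(?!…)`/`(?<!…)` only lets a position through if the neighbouring text does NOT match; no characters are consumed.
Matches: at [0:4] → 'wgvh'; at [7:9] → 'sk'; at [10:12] → 'tv'.
With no groups in the pattern, `findall` gives back each whole match — 3 here.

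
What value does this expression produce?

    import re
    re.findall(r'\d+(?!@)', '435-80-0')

['435', '80', '0']

A negative assertion filters positions out without eating any characters.
Matches: at [0:3] → '435'; at [4:6] → '80'; at [7:8] → '0'.
With no groups in the pattern, `findall` gives back each whole match — 3 here.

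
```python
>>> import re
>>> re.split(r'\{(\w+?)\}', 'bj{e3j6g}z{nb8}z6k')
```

`re.split` interleaves the captured-group text with the surrounding fragments.

['bj', 'e3j6g', 'z', 'nb8', 'z6k']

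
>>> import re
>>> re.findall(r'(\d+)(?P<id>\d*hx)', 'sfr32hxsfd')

[('32', 'hx')]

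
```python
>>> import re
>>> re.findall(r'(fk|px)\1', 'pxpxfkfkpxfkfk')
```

['px', 'fk', 'fk']

After group 1 captures some text, `\1` only succeeds where that same text appears again.
`findall` collects group 1 from each match (3 total).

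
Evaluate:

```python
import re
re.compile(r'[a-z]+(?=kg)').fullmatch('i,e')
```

None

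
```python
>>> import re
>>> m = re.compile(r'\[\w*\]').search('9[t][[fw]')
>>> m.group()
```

Unlike `match`, `search` isn't anchored — it looks for the pattern anywhere in the string.
The match spans [1:4] → '[t]'.

'[t]'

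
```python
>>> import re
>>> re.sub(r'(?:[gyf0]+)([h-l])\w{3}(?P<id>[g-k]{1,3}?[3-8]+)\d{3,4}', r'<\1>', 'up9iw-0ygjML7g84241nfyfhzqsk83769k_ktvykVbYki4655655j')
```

This matches one or more of one of [gyf0] (non-capturing group); then a character in [h-l] (captured); then exactly 3 of a word character; then 1 to 3 of a character in [g-k] (lazy), then one or more of a character in [3-8] (captured as 'id'); then 3 to 4 of a digit.
Matches: at [6:19] → '0ygjML7g84241'; at [20:33] → 'fyfhzqsk83769'; at [38:52] → 'ykVbYki4655655'.
`\1` in the replacement pulls in group 1's text for each match.

'up9iw-<j>n<h>k_ktv<k>j'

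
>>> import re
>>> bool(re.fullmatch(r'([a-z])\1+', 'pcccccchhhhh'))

A backreference is literal: `\1` must see the identical characters the first group matched.
For `fullmatch`, every character of the input must be accounted for by the pattern.
Here the string isn't matched end-to-end, so the call returns None, and `bool(None)` is False.

False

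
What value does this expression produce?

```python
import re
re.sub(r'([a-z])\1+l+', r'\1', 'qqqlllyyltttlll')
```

'qyt'

`\1` is not a pattern — it's the concrete string captured by group 1, re-applied verbatim.
Matches: at [0:6] → 'qqqlll'; at [6:9] → 'yyl'; at [9:15] → 'tttlll'.
The replacement refers to a captured group, so each match is rewritten using its own captured text.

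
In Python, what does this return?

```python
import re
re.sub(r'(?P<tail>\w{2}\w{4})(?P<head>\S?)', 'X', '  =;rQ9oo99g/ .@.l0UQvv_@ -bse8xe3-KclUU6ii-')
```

Pattern: exactly 2 of a word character, then exactly 4 of a word character (captured as 'tail'); then optionally a non-whitespace character (captured as 'head').
Matches: at [4:11] → 'rQ9oo99'; at [17:24] → 'l0UQvv_'; at [27:34] → 'bse8xe3'; at [35:42] → 'KclUU6i'.
Each match is replaced by 'X'.

'  =;Xg/ .@.X@ -X-Xi-'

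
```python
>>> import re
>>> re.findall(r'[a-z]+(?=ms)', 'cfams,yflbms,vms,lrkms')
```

['cfa', 'yflb', 'v', 'lrk']

The `(?=…)`/`(?<=…)` assertion just peeks at neighbouring text; it doesn't advance the match position.
Scanning left to right: at [0:3] → 'cfa'; at [6:10] → 'yflb'; at [13:14] → 'v'; at [17:20] → 'lrk'.
No capturing groups, so `findall` returns the 4 full match strings.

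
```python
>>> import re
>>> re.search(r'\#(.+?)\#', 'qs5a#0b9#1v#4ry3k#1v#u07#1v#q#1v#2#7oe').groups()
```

('0b9',)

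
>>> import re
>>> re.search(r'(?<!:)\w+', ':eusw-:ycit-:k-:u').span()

(2, 5)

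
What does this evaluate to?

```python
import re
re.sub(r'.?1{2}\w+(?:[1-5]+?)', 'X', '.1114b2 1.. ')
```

'X 1.. '

The pattern matches optionally any character, then exactly 2 of a literal '1', then one or more of a word character; then one or more of a character in [1-5] (lazy) (non-capturing group).
Matches: at [0:7] → '.1114b2'.
Each match is replaced by 'X'.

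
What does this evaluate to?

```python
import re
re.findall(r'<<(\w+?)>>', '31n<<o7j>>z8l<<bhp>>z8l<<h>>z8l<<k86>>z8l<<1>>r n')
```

Matches: at [3:10] match '<<o7j>>', group 1 = 'o7j'; at [13:20] match '<<bhp>>', group 1 = 'bhp'; at [23:28] match '<<h>>', group 1 = 'h'; at [31:38] match '<<k86>>', group 1 = 'k86'; at [41:46] match '<<1>>', group 1 = '1'.
`findall` collects group 1 from each match (5 total).

['o7j', 'bhp', 'h', 'k86', '1']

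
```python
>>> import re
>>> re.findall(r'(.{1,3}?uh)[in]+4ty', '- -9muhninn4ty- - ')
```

Pattern: 1 to 3 of any character (lazy), then the literal 'uh' (captured); then one or more of one of [in], then the literal '4ty'.
`findall` collects group 1 from the one match (1 total).

['-9muh']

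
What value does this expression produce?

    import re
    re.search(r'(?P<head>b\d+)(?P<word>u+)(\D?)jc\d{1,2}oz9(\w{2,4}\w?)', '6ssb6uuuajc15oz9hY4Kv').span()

(3, 21)

The pattern matches a literal 'b', then one or more of a digit (captured as 'head'); then one or more of a literal 'u' (captured as 'word'); then optionally a non-digit (captured); then the literal 'jc', then 1 to 2 of a digit, then the literal 'oz9'; then 2 to 4 of a word character, then optionally a word character (captured).
`re.search` tries every starting position until one works.
The match spans [3:21] → 'b6uuuajc15oz9hY4Kv'.
Captured: group 1 = 'b6', group 2 = 'uuu', group 3 = 'a', group 4 = 'hY4Kv'.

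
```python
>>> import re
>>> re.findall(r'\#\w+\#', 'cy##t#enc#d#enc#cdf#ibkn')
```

['#t#', '#d#', '#cdf#']

Walking the string: at [3:6] → '#t#'; at [9:12] → '#d#'; at [15:20] → '#cdf#'.
With no groups in the pattern, `findall` gives back each whole match — 3 here.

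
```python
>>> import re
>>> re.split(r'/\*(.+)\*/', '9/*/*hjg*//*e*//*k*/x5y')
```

Matches to split on: at [1:20] → '/*/*hjg*//*e*//*k*/'.
`re.split` interleaves the captured-group text with the surrounding fragments.

['9', '/*hjg*//*e*//*k', 'x5y']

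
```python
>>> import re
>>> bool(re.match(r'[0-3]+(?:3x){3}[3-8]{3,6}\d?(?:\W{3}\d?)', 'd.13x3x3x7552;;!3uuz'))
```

This matches one or more of a character in [0-3]; then the literal '3x' repeated 3 times, then 3 to 6 of a character in [3-8], then optionally a digit; then exactly 3 of a non-word character, then optionally a digit (non-capturing group).
`re.match` only tries the pattern at the start of the string.
Here position 0 doesn't satisfy it, so the call returns None, and `bool(None)` is False.

False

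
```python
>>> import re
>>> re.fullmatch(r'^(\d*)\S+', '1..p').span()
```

`fullmatch` succeeds only if the pattern covers the string from start to end.
The match spans [0:4] → '1..p'.

(0, 4)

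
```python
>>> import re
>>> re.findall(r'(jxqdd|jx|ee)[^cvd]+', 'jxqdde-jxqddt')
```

The regex engine tests alternatives in the order written; an earlier branch that matches wins even if a later one would match more.
Matches: at [0:10] match 'jxqdde-jxq', group 1 = 'jxqdd'.
With a single group, `findall` returns only what that group captured — 1 item.

['jxqdd']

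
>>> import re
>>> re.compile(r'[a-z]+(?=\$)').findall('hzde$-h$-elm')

['hzde', 'h']

The `(?=…)`/`(?<=…)` assertion just peeks at neighbouring text; it doesn't advance the match position.
Scanning left to right: at [0:4] → 'hzde'; at [6:7] → 'h'.
Since nothing is captured, `findall` lists the 2 matched substrings directly.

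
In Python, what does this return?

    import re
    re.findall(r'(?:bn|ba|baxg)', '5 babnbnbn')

With no groups in the pattern, `findall` gives back each whole match — 4 here.

['ba', 'bn', 'bn', 'bn']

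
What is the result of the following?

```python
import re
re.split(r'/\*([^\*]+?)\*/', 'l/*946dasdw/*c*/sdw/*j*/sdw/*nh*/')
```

['l/*946dasdw', 'c', 'sdw', 'j', 'sdw', 'nh', '']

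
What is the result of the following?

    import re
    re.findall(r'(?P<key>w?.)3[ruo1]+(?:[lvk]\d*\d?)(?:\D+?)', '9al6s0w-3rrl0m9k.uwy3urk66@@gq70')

['w-', 'wy']

One capturing group, so `findall` returns just the captured substring from each match — 2 in all.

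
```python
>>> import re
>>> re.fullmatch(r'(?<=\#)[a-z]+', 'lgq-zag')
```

None

Because the assertion is zero-width, the text it checks is not consumed and won't appear in the result.
`fullmatch` succeeds only if the pattern covers the string from start to end.
Here the string isn't matched end-to-end, so the call returns None.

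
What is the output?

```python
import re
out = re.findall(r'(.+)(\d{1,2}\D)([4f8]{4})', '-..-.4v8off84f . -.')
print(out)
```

[('-..-.4v', '8o', 'ff84')]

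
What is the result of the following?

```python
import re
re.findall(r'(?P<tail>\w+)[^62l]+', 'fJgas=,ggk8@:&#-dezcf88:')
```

Pattern: one or more of a word character (captured as 'tail'); then one or more of any character except [62l].
Walking the string: at [0:24] match 'fJgas=,ggk8@:&#-dezcf88:', group 1 = 'fJgas'.
Because there's exactly one group, `findall` drops the full match and keeps group 1 from the one hit.

['fJgas']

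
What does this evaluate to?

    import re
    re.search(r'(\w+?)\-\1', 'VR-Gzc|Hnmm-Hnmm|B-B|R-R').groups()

('Hnmm',)

After group 1 captures some text, `\1` only succeeds where that same text appears again.
`re.search` scans for the first position where the pattern succeeds.
The match spans [7:16] → 'Hnmm-Hnmm'.
Captured: group 1 = 'Hnmm'.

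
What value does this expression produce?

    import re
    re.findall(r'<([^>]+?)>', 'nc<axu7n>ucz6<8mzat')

Walking the string: at [2:9] match '<axu7n>', group 1 = 'axu7n'.
One capturing group, so `findall` returns just the captured substring from the one match — 1 in all.

['axu7n']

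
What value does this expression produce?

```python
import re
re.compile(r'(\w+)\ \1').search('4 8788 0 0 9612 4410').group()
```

'0 0'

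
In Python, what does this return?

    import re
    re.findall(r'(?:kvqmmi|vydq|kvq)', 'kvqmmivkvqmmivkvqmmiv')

Alternation tries branches left to right and keeps the first one that lets the overall match succeed at that position.
No capturing groups, so `findall` returns the 3 full match strings.

['kvqmmi', 'kvqmmi', 'kvqmmi']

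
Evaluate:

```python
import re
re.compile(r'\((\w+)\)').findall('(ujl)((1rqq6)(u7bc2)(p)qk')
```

['ujl', '1rqq6', 'u7bc2', 'p']

`findall` collects group 1 from each match (4 total).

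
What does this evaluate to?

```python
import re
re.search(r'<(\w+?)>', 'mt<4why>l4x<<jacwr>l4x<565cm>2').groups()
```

`search` walks the string left to right and returns the first match it finds.
The match spans [2:8] → '<4why>'.
Captured: group 1 = '4why'.

('4why',)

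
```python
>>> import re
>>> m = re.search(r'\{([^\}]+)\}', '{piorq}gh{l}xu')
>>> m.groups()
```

('piorq',)

The match spans [0:7] → '{piorq}'.
Captured: group 1 = 'piorq'.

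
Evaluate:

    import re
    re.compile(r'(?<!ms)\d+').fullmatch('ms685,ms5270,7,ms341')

None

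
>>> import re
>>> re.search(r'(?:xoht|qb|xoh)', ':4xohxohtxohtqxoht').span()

The match spans [2:5] → 'xoh'.

(2, 5)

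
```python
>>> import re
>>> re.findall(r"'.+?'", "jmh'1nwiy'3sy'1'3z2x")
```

["'1nwiy'", "'1'"]

A non-greedy quantifier consumes as few characters as it can — just enough that the remainder of the pattern still matches from where it stops; whatever follows it matches normally.
With no groups in the pattern, `findall` gives back each whole match — 2 here.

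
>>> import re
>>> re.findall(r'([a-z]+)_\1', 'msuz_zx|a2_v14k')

['z']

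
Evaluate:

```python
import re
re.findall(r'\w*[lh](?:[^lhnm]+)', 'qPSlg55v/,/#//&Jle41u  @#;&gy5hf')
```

Pattern: zero or more of a word character, then one of [lh]; then one or more of any character except [lhnm] (non-capturing group).
Scanning left to right: at [0:16] → 'qPSlg55v/,/#//&J'; at [16:30] → 'le41u  @#;&gy5'; at [30:32] → 'hf'.
`findall` yields the raw match text (3 of them) because the pattern has no groups.

['qPSlg55v/,/#//&J', 'le41u  @#;&gy5', 'hf']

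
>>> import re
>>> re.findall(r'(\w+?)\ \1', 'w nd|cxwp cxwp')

['cxwp']

A backreference is literal: `\1` must see the identical characters the first group matched.
Walking the string: at [5:14] match 'cxwp cxwp', group 1 = 'cxwp'.
`findall` collects group 1 from the one match (1 total).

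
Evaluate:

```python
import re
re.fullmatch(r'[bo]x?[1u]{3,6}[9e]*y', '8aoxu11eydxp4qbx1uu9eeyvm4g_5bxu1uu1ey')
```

This matches one of [bo], then optionally the literal 'x'; then 3 to 6 of one of [1u], then zero or more of one of [9e], then the literal 'y'.
`re.fullmatch` requires the pattern to consume the entire string.
Here the string isn't matched end-to-end, so the call returns None.

None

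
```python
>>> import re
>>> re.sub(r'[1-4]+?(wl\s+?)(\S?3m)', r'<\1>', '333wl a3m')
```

This matches one or more of a character in [1-4] (lazy); then the literal 'wl', then one or more of whitespace (lazy) (captured); then optionally a non-whitespace character, then the literal '3m' (captured).
Matches: at [0:9] → '333wl a3m'.
`\1` in the replacement pulls in group 1's text for each match.

'<wl >'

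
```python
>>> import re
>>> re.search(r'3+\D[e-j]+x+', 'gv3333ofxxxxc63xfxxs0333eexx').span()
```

This matches one or more of a literal '3', then a non-digit; then one or more of a character in [e-j], then one or more of a literal 'x'.
`search` walks the string left to right and returns the first match it finds.
The match spans [2:12] → '3333ofxxxx'.

(2, 12)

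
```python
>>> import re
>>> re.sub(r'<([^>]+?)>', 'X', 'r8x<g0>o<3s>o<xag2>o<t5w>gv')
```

Matches: at [3:7] → '<g0>'; at [8:12] → '<3s>'; at [13:19] → '<xag2>'; at [20:25] → '<t5w>'.
Every occurrence is swapped for 'X'.

'r8xXoXoXoXgv'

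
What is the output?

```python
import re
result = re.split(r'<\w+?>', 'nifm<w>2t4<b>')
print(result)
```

['nifm', '2t4', '']

Matches to split on: at [4:7] → '<w>'; at [10:13] → '<b>'.
The string is cut at each match, leaving 3 pieces.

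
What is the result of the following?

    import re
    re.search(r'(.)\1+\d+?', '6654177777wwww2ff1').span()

(0, 3)

`\1` has to match the exact text group 1 already captured.
The match spans [0:3] → '665'.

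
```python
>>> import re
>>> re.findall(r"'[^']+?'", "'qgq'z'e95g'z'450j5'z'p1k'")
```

`findall` yields the raw match text (4 of them) because the pattern has no groups.

["'qgq'", "'e95g'", "'450j5'", "'p1k'"]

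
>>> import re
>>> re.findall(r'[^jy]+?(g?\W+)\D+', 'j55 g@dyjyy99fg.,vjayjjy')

Because the quantifier is non-greedy, it stops expanding at the earliest point where the rest of the pattern can succeed.
`findall` collects group 1 from each match (2 total).

[' ', 'g.,']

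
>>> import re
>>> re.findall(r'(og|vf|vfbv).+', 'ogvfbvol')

Walking the string: at [0:8] match 'ogvfbvol', group 1 = 'og'.
With a single group, `findall` returns only what that group captured — 1 item.

['og']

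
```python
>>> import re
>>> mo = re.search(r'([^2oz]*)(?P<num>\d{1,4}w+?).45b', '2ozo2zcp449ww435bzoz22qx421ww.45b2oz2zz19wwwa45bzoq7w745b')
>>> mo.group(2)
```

The match spans [22:33] → 'qx421ww.45b'.
Captured: group 1 = 'qx4', group 2 = '21ww'.

'21ww'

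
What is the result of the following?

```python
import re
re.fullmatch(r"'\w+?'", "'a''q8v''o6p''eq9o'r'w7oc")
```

None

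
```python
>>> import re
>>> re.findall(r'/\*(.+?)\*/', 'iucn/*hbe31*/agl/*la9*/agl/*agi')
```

['hbe31', 'la9']

A `+?`/`*?`/`{m,n}?` starts at its minimum and grows only as far as needed for what follows to match.
Walking the string: at [4:13] match '/*hbe31*/', group 1 = 'hbe31'; at [16:23] match '/*la9*/', group 1 = 'la9'.
One capturing group, so `findall` returns just the captured substring from each match — 2 in all.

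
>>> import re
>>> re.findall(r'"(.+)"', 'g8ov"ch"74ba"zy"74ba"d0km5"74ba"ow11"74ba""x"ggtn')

['ch"74ba"zy"74ba"d0km5"74ba"ow11"74ba""x']

One capturing group, so `findall` returns just the captured substring from the one match — 1 in all.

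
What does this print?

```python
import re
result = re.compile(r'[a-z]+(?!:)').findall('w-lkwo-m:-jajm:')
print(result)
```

['w', 'lkwo', 'jaj']

The negative lookahead/lookbehind blocks any match where the forbidden context is present.
Matches: at [0:1] → 'w'; at [2:6] → 'lkwo'; at [10:13] → 'jaj'.
`findall` yields the raw match text (3 of them) because the pattern has no groups.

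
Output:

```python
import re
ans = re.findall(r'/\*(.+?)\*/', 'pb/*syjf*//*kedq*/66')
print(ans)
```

Lazy quantifiers expand one character at a time until the remainder of the pattern can match.
Scanning left to right: at [2:10] match '/*syjf*/', group 1 = 'syjf'; at [10:18] match '/*kedq*/', group 1 = 'kedq'.
`findall` collects group 1 from each match (2 total).

['syjf', 'kedq']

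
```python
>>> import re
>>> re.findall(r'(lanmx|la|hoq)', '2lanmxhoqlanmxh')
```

['lanmx', 'hoq', 'lanmx']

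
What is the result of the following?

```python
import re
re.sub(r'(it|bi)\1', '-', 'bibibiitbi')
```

After group 1 captures some text, `\1` only succeeds where that same text appears again.
Matches: at [0:4] → 'bibi'.
Each match is replaced by '-'.

'-biitbi'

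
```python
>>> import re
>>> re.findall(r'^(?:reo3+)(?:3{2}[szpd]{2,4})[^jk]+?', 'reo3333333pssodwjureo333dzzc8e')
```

['reo3333333psso']

The `?` after the quantifier makes it lazy — it takes as little as possible before letting the rest of the pattern try.
Since nothing is captured, `findall` lists the 1 matched substring directly.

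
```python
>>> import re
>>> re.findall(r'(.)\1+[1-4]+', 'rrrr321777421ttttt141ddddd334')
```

['r', '7', 't', 'd']

A backreference is literal: `\1` must see the identical characters the first group matched.
Matches: at [0:7] match 'rrrr321', group 1 = 'r'; at [7:13] match '777421', group 1 = '7'; at [13:21] match 'ttttt141', group 1 = 't'; at [21:29] match 'ddddd334', group 1 = 'd'.
Because there's exactly one group, `findall` drops the full match and keeps group 1 from each hit.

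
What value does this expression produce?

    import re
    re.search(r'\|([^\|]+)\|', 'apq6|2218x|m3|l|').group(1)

'2218x'

`search` walks the string left to right and returns the first match it finds.
The match spans [4:11] → '|2218x|'.
Captured: group 1 = '2218x'.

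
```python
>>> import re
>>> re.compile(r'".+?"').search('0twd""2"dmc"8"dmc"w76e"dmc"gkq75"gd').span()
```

(4, 8)

Unlike `match`, `search` isn't anchored — it looks for the pattern anywhere in the string.
The match spans [4:8] → '""2"'.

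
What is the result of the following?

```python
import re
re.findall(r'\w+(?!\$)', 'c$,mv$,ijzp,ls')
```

['m', 'ijzp', 'ls']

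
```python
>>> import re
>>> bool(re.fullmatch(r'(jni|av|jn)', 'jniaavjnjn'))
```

False

`re.fullmatch` is like wrapping the pattern in `^…$` (in single-line mode).
Here the pattern can't cover the whole string, so the call returns None, and `bool(None)` is False.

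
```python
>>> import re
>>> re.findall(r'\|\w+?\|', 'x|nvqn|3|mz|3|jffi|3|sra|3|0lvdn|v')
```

['|nvqn|', '|mz|', '|jffi|', '|sra|', '|0lvdn|']

`findall` yields the raw match text (5 of them) because the pattern has no groups.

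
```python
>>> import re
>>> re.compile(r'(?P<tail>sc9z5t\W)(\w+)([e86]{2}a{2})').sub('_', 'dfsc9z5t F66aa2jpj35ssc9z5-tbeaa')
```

The pattern matches the literal 'sc9', then the literal 'z5t', then a non-word character (captured as 'tail'); then one or more of a word character (captured); then exactly 2 of one of [e86], then exactly 2 of the literal 'a' (captured).
Matches: at [2:14] → 'sc9z5t F66aa'.
Each match is replaced by '_'.

'df_2jpj35ssc9z5-tbeaa'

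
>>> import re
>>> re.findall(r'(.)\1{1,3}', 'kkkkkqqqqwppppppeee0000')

['k', 'q', 'p', 'p', 'e', '0']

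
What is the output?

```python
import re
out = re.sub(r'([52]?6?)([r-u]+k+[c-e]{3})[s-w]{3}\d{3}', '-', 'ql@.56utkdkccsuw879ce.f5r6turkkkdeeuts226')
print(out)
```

The pattern matches optionally one of [52], then optionally a literal '6' (captured); then one or more of a character in [r-u], then one or more of the literal 'k', then exactly 3 of a character in [c-e] (captured); then exactly 3 of a character in [s-w], then exactly 3 of a digit.
Matches: at [25:41] → '6turkkkdeeuts226'.
Each match is replaced by '-'.

ql@.56utkdkccsuw879ce.f5r-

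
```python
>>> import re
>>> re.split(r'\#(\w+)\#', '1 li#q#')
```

['1 li', 'q', '']

Matches to split on: at [4:7] → '#q#'.
The group in the pattern means `split` returns the separators' captures alongside the pieces.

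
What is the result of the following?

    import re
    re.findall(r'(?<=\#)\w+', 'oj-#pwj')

['pwj']

Lookahead/lookbehind check context without consuming it, so the matched span excludes the asserted characters.
Matches: at [4:7] → 'pwj'.
`findall` yields the raw match text (1 of them) because the pattern has no groups.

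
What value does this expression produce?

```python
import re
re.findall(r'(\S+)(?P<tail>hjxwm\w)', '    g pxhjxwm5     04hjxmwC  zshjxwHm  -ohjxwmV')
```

Pattern: one or more of a non-whitespace character (captured); then the literal 'hj', then the literal 'xwm', then a word character (captured as 'tail').
Scanning left to right: at [6:14] match 'pxhjxwm5', groups = ('px', 'hjxwm5'); at [39:47] match '-ohjxwmV', groups = ('-o', 'hjxwmV').
2 groups means each result is a tuple of 2 captured strings — 2 here.

[('px', 'hjxwm5'), ('-o', 'hjxwmV')]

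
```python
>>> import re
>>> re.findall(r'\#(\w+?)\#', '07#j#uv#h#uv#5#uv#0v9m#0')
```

['j', 'h', '5', '0v9m']

`findall` collects group 1 from each match (4 total).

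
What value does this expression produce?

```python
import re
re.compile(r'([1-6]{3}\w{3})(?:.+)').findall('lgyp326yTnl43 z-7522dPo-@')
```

['326yTn']

This matches exactly 3 of a character in [1-6], then exactly 3 of a word character (captured); then one or more of any character (non-capturing group).
Matches: at [4:25] match '326yTnl43 z-7522dPo-@', group 1 = '326yTn'.
`findall` collects group 1 from the one match (1 total).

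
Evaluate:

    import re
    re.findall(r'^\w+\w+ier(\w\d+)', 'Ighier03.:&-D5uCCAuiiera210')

This matches anchored at the start of the string; then one or more of a word character, then one or more of a word character, then the literal 'ier'; then a word character, then one or more of a digit (captured).
Scanning left to right: at [0:8] match 'Ighier03', group 1 = '03'.
`findall` collects group 1 from the one match (1 total).

['03']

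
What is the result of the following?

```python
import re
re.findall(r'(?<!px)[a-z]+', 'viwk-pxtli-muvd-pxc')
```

['viwk', 'pxtli', 'muvd', 'pxc']

The negative lookahead/lookbehind blocks any match where the forbidden context is present.
With no groups in the pattern, `findall` gives back each whole match — 4 here.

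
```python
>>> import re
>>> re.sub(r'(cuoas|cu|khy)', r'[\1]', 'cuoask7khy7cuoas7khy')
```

'[cuoas]k7[khy]7[cuoas]7[khy]'

Alternation tries branches left to right and keeps the first one that lets the overall match succeed at that position.
The replacement refers to a captured group, so each match is rewritten using its own captured text.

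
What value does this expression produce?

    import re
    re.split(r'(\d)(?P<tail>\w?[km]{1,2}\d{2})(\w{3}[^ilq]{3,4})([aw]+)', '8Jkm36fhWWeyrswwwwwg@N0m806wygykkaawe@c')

['8Jkm36fhWWeyrswwwwwg@N', '0', 'm80', '6wygykk', 'aaw', 'e@c']

This matches a digit (captured); then optionally a word character, then 1 to 2 of one of [km], then exactly 2 of a digit (captured as 'tail'); then exactly 3 of a word character, then 3 to 4 of any character except [ilq] (captured); then one or more of one of [aw] (captured).
Matches to split on: at [22:36] → '0m806wygykkaaw'.
Because the pattern has a capturing group, `split` also inserts each captured text between the pieces.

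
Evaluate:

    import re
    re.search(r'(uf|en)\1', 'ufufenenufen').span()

The backreference `\1` re-matches whatever the first group consumed, character for character.
Unlike `match`, `search` isn't anchored — it looks for the pattern anywhere in the string.
The match spans [0:4] → 'ufuf'.
Captured: group 1 = 'uf'.

(0, 4)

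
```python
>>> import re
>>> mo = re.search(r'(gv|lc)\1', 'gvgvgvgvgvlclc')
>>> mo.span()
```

(0, 4)

After group 1 captures some text, `\1` only succeeds where that same text appears again.
The match spans [0:4] → 'gvgv'.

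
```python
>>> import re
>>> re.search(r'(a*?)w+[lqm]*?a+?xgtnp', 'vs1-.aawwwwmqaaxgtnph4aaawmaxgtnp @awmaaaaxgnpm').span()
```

(5, 20)

This matches zero or more of a literal 'a' (lazy) (captured); then one or more of the literal 'w', then zero or more of one of [lqm] (lazy), then one or more of a literal 'a' (lazy); then the literal 'xg', then a literal 't', then the literal 'np'.
`re.search` scans for the first position where the pattern succeeds.
The match spans [5:20] → 'aawwwwmqaaxgtnp'.
Captured: group 1 = 'aa'.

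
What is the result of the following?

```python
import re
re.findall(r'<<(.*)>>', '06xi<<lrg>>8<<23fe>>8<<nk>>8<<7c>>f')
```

One capturing group, so `findall` returns just the captured substring from the one match — 1 in all.

['lrg>>8<<23fe>>8<<nk>>8<<7c']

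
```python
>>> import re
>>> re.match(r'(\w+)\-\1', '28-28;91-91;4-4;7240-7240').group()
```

The backreference `\1` re-matches whatever the first group consumed, character for character.
`re.match` only tries the pattern at the start of the string.
The match spans [0:5] → '28-28'.
Captured: group 1 = '28'.

'28-28'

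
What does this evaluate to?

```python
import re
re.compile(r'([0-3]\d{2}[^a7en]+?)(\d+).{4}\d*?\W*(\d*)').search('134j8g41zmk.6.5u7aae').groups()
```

The match spans [0:9] → '134j8g41z'.
Captured: group 1 = '134j', group 2 = '8', group 3 = ''.

('134j', '8', '')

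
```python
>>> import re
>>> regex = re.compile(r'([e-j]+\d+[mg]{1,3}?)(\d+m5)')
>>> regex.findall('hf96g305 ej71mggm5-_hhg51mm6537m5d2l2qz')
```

[('hhg51mm', '6537m5')]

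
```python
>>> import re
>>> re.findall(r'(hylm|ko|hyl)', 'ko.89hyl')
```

['ko', 'hyl']

Because there's exactly one group, `findall` drops the full match and keeps group 1 from each hit.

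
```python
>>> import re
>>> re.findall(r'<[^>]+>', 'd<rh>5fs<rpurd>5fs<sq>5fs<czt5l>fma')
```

['<rh>', '<rpurd>', '<sq>', '<czt5l>']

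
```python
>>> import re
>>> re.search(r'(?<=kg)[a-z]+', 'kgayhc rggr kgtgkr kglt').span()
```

(2, 6)

The positive lookaround only admits positions where the adjacent text matches; those characters stay outside the span.
Unlike `match`, `search` isn't anchored — it looks for the pattern anywhere in the string.
The match spans [2:6] → 'ayhc'.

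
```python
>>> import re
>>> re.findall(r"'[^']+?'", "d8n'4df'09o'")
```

["'4df'"]

With no groups in the pattern, `findall` gives back each whole match — 1 here.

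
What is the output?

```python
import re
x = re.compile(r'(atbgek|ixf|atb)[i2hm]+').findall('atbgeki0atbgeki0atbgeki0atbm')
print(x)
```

['atbgek', 'atbgek', 'atbgek', 'atb']

Because there's exactly one group, `findall` drops the full match and keeps group 1 from each hit.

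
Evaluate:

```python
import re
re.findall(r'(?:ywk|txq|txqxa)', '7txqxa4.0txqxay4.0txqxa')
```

['txq', 'txq', 'txq']

The regex engine tests alternatives in the order written; an earlier branch that matches wins even if a later one would match more.
Since nothing is captured, `findall` lists the 3 matched substrings directly.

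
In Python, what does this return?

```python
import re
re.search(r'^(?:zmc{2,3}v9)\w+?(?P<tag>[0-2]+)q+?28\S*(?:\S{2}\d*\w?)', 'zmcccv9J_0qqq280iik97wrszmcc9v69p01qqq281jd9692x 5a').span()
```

(0, 48)

The pattern matches anchored at the start of the string; then the literal 'zm', then 2 to 3 of the literal 'c', then the literal 'v9' (non-capturing group); then one or more of a word character (lazy); then one or more of a character in [0-2] (captured as 'tag'); then one or more of a literal 'q' (lazy), then the literal '28', then zero or more of a non-whitespace character; then exactly 2 of a non-whitespace character, then zero or more of a digit, then optionally a word character (non-capturing group).
Unlike `match`, `search` isn't anchored — it looks for the pattern anywhere in the string.
The match spans [0:48] → 'zmcccv9J_0qqq280iik97wrszmcc9v69p01qqq281jd9692x'.
Captured: group 1 = '0'.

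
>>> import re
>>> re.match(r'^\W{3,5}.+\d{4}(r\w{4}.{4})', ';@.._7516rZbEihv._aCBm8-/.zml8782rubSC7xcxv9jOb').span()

(0, 42)

The pattern matches anchored at the start of the string; then 3 to 5 of a non-word character, then one or more of any character, then exactly 4 of a digit; then the literal 'r', then exactly 4 of a word character, then exactly 4 of any character (captured).
`re.match` won't scan ahead — the pattern has to work from the very first character.
The match spans [0:42] → ';@.._7516rZbEihv._aCBm8-/.zml8782rubSC7xcx'.
Captured: group 1 = 'rubSC7xcx'.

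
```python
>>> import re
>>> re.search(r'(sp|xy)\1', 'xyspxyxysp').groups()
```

('xy',)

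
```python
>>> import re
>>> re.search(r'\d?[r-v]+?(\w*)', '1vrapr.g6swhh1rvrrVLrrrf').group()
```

'1vrapr'

Pattern: optionally a digit, then one or more of a character in [r-v] (lazy); then zero or more of a word character (captured).
Unlike `match`, `search` isn't anchored — it looks for the pattern anywhere in the string.
The match spans [0:6] → '1vrapr'.
Captured: group 1 = 'rapr'.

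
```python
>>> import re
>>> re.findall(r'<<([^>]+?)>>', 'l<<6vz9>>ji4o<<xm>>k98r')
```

['6vz9', 'xm']

Scanning left to right: at [1:9] match '<<6vz9>>', group 1 = '6vz9'; at [13:19] match '<<xm>>', group 1 = 'xm'.
With a single group, `findall` returns only what that group captured — 2 items.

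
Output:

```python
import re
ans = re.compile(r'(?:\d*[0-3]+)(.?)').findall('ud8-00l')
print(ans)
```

['l']

Pattern: zero or more of a digit, then one or more of a character in [0-3] (non-capturing group); then optionally any character (captured).
Because there's exactly one group, `findall` drops the full match and keeps group 1 from the one hit.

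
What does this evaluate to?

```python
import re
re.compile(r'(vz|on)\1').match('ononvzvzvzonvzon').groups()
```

The backreference `\1` re-matches whatever the first group consumed, character for character.
`re.match` only tries the pattern at the start of the string.
The match spans [0:4] → 'onon'.
Captured: group 1 = 'on'.

('on',)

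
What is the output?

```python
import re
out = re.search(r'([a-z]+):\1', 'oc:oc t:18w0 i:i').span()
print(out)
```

(0, 5)

After group 1 captures some text, `\1` only succeeds where that same text appears again.
Unlike `match`, `search` isn't anchored — it looks for the pattern anywhere in the string.
The match spans [0:5] → 'oc:oc'.
Captured: group 1 = 'oc'.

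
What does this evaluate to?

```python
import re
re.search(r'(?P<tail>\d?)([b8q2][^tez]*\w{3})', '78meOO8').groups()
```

('7', '8meOO')

Pattern: optionally a digit (captured as 'tail'); then one of [b8q2], then zero or more of any character except [tez], then exactly 3 of a word character (captured).
`re.search` tries every starting position until one works.
The match spans [0:6] → '78meOO'.
Captured: group 1 = '7', group 2 = '8meOO'.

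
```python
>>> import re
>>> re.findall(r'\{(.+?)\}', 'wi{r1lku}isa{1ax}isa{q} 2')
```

A non-greedy quantifier consumes as few characters as it can — just enough that the remainder of the pattern still matches from where it stops; whatever follows it matches normally.
Walking the string: at [2:9] match '{r1lku}', group 1 = 'r1lku'; at [12:17] match '{1ax}', group 1 = '1ax'; at [20:23] match '{q}', group 1 = 'q'.
With a single group, `findall` returns only what that group captured — 3 items.

['r1lku', '1ax', 'q']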